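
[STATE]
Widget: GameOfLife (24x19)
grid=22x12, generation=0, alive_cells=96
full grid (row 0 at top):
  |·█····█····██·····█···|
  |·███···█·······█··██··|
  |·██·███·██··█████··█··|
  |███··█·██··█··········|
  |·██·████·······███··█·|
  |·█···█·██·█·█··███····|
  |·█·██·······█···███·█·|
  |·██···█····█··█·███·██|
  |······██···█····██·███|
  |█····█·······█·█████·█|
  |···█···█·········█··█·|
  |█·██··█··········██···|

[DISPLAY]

Gen: 0                  
·█····█····██·····█···  
·███···█·······█··██··  
·██·███·██··█████··█··  
███··█·██··█··········  
·██·████·······███··█·  
·█···█·██·█·█··███····  
·█·██·······█···███·█·  
·██···█····█··█·███·██  
······██···█····██·███  
█····█·······█·█████·█  
···█···█·········█··█·  
█·██··█··········██···  
                        
                        
                        
                        
                        
                        


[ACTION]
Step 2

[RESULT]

Gen: 2                  
················█··█··  
···███··█···██······█·  
···███···███·······█··  
···█·█··██·█·····█····  
██·······█·█····█·█···  
██·····██·██········█·  
···█·········█······█·  
···█····█··█··········  
·█··██··█··███········  
·█·██··█··············  
·█··█·················  
·█··█·················  
                        
                        
                        
                        
                        
                        


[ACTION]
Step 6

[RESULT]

Gen: 8                  
··██·█···█············  
··██·····█········█···  
·········██······█·█··  
······█·█·······█··█··  
······██·····██··██···  
······█······██·······  
·██·███······██·······  
█···█·█···············  
██·█··█····█·██·······  
███··██····█·█········  
█····█······█·········  
·████·················  
                        
                        
                        
                        
                        
                        


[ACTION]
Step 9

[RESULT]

Gen: 17                 
···············██·····  
··············█·█·····  
··············███··███  
·····················█  
·····██·············█·  
·····█·█··············  
·····█·█··············  
······█···············  
···█··················  
···█·█················  
···█·█················  
······················  
                        
                        
                        
                        
                        
                        


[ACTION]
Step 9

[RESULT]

Gen: 26                 
···············██·····  
····███·······█··█··██  
···█···█······█·█···██  
···█···█·······█······  
··█··█··█·············  
··███·███·············  
···█████··············  
·····█················  
······················  
······················  
······················  
······················  
                        
                        
                        
                        
                        
                        


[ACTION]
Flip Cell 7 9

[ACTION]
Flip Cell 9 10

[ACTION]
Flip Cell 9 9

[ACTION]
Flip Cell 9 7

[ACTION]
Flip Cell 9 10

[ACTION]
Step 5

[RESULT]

Gen: 31                 
···············██·····  
··············█··█··██  
·····████·····█·█···██  
·····██··█·····█······  
··█···················  
·█···██·██············  
··█·██················  
···█··················  
······················  
······················  
······················  
······················  
                        
                        
                        
                        
                        
                        


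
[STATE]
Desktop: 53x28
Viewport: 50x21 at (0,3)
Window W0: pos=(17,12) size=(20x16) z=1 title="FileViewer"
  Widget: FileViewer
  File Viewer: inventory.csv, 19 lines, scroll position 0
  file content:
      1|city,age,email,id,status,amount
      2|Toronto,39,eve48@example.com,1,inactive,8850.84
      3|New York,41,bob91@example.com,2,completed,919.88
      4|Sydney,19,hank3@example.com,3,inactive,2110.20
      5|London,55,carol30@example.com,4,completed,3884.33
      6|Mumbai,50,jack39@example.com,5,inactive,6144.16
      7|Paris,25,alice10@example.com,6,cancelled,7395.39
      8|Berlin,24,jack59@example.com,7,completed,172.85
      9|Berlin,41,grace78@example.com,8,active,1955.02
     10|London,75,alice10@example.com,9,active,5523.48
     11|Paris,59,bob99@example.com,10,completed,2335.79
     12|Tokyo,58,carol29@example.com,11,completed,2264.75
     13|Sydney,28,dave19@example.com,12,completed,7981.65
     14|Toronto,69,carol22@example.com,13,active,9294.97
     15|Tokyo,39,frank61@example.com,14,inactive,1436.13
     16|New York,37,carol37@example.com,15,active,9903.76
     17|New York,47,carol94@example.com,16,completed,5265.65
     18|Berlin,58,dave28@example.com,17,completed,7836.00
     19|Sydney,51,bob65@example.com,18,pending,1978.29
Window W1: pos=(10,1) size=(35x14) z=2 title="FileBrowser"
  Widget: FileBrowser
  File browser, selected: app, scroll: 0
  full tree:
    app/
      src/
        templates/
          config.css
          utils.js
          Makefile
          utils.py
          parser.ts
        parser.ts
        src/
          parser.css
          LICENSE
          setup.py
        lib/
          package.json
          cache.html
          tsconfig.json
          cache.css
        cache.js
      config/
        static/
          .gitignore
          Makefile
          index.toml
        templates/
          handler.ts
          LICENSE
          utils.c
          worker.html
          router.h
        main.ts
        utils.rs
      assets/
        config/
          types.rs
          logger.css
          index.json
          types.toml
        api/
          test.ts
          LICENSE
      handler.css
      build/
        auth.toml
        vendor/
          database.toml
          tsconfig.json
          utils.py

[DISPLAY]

          ┠─────────────────────────────────┨     
          ┃> [-] app/                       ┃     
          ┃    [+] src/                     ┃     
          ┃    [+] config/                  ┃     
          ┃    [+] assets/                  ┃     
          ┃    handler.css                  ┃     
          ┃    [+] build/                   ┃     
          ┃                                 ┃     
          ┃                                 ┃     
          ┃                                 ┃     
          ┃                                 ┃     
          ┗━━━━━━━━━━━━━━━━━━━━━━━━━━━━━━━━━┛     
                 ┃city,age,email,id▲┃             
                 ┃Toronto,39,eve48@█┃             
                 ┃New York,41,bob91░┃             
                 ┃Sydney,19,hank3@e░┃             
                 ┃London,55,carol30░┃             
                 ┃Mumbai,50,jack39@░┃             
                 ┃Paris,25,alice10@░┃             
                 ┃Berlin,24,jack59@░┃             
                 ┃Berlin,41,grace78░┃             


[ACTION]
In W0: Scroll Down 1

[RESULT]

          ┠─────────────────────────────────┨     
          ┃> [-] app/                       ┃     
          ┃    [+] src/                     ┃     
          ┃    [+] config/                  ┃     
          ┃    [+] assets/                  ┃     
          ┃    handler.css                  ┃     
          ┃    [+] build/                   ┃     
          ┃                                 ┃     
          ┃                                 ┃     
          ┃                                 ┃     
          ┃                                 ┃     
          ┗━━━━━━━━━━━━━━━━━━━━━━━━━━━━━━━━━┛     
                 ┃Toronto,39,eve48@▲┃             
                 ┃New York,41,bob91░┃             
                 ┃Sydney,19,hank3@e█┃             
                 ┃London,55,carol30░┃             
                 ┃Mumbai,50,jack39@░┃             
                 ┃Paris,25,alice10@░┃             
                 ┃Berlin,24,jack59@░┃             
                 ┃Berlin,41,grace78░┃             
                 ┃London,75,alice10░┃             


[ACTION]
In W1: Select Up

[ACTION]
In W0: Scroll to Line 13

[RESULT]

          ┠─────────────────────────────────┨     
          ┃> [-] app/                       ┃     
          ┃    [+] src/                     ┃     
          ┃    [+] config/                  ┃     
          ┃    [+] assets/                  ┃     
          ┃    handler.css                  ┃     
          ┃    [+] build/                   ┃     
          ┃                                 ┃     
          ┃                                 ┃     
          ┃                                 ┃     
          ┃                                 ┃     
          ┗━━━━━━━━━━━━━━━━━━━━━━━━━━━━━━━━━┛     
                 ┃Berlin,24,jack59@▲┃             
                 ┃Berlin,41,grace78░┃             
                 ┃London,75,alice10░┃             
                 ┃Paris,59,bob99@ex░┃             
                 ┃Tokyo,58,carol29@░┃             
                 ┃Sydney,28,dave19@░┃             
                 ┃Toronto,69,carol2░┃             
                 ┃Tokyo,39,frank61@░┃             
                 ┃New York,37,carol░┃             


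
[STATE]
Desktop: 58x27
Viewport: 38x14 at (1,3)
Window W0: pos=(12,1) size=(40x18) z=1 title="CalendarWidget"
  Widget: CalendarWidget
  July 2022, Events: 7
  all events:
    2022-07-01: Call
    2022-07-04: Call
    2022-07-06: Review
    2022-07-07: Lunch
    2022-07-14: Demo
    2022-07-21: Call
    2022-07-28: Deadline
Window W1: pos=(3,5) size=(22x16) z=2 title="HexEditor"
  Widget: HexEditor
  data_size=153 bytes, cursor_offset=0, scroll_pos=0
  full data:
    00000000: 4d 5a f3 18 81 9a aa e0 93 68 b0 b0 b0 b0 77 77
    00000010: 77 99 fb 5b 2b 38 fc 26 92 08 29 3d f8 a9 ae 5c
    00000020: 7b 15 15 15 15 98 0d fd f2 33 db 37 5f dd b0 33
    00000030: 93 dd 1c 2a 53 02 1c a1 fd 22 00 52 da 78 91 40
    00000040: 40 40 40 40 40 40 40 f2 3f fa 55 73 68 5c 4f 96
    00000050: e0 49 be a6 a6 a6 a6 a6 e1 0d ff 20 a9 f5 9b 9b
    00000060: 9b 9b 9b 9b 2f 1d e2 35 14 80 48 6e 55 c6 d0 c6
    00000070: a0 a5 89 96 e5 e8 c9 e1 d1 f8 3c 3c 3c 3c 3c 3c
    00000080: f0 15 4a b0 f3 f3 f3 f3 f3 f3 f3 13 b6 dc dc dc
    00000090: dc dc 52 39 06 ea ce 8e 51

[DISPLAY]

           ┠──────────────────────────
           ┃              July 2022   
  ┏━━━━━━━━━━━━━━━━━━━━┓Fr Sa Su      
  ┃ HexEditor          ┃ 1*  2  3     
  ┠────────────────────┨7*  8  9 10   
  ┃00000000  4D 5a f3 1┃ 15 16 17     
  ┃00000010  77 99 fb 5┃ 22 23 24     
  ┃00000020  7b 15 15 1┃ 29 30 31     
  ┃00000030  93 dd 1c 2┃              
  ┃00000040  40 40 40 4┃              
  ┃00000050  e0 49 be a┃              
  ┃00000060  9b 9b 9b 9┃              
  ┃00000070  a0 a5 89 9┃              
  ┃00000080  f0 15 4a b┃              


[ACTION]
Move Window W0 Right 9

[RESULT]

                 ┠────────────────────
                 ┃              July 2
  ┏━━━━━━━━━━━━━━━━━━━━┓We Th Fr Sa Su
  ┃ HexEditor          ┃       1*  2  
  ┠────────────────────┨  6*  7*  8  9
  ┃00000000  4D 5a f3 1┃13 14* 15 16 1
  ┃00000010  77 99 fb 5┃20 21* 22 23 2
  ┃00000020  7b 15 15 1┃27 28* 29 30 3
  ┃00000030  93 dd 1c 2┃              
  ┃00000040  40 40 40 4┃              
  ┃00000050  e0 49 be a┃              
  ┃00000060  9b 9b 9b 9┃              
  ┃00000070  a0 a5 89 9┃              
  ┃00000080  f0 15 4a b┃              


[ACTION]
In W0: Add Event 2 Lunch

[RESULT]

                 ┠────────────────────
                 ┃              July 2
  ┏━━━━━━━━━━━━━━━━━━━━┓We Th Fr Sa Su
  ┃ HexEditor          ┃       1*  2* 
  ┠────────────────────┨  6*  7*  8  9
  ┃00000000  4D 5a f3 1┃13 14* 15 16 1
  ┃00000010  77 99 fb 5┃20 21* 22 23 2
  ┃00000020  7b 15 15 1┃27 28* 29 30 3
  ┃00000030  93 dd 1c 2┃              
  ┃00000040  40 40 40 4┃              
  ┃00000050  e0 49 be a┃              
  ┃00000060  9b 9b 9b 9┃              
  ┃00000070  a0 a5 89 9┃              
  ┃00000080  f0 15 4a b┃              


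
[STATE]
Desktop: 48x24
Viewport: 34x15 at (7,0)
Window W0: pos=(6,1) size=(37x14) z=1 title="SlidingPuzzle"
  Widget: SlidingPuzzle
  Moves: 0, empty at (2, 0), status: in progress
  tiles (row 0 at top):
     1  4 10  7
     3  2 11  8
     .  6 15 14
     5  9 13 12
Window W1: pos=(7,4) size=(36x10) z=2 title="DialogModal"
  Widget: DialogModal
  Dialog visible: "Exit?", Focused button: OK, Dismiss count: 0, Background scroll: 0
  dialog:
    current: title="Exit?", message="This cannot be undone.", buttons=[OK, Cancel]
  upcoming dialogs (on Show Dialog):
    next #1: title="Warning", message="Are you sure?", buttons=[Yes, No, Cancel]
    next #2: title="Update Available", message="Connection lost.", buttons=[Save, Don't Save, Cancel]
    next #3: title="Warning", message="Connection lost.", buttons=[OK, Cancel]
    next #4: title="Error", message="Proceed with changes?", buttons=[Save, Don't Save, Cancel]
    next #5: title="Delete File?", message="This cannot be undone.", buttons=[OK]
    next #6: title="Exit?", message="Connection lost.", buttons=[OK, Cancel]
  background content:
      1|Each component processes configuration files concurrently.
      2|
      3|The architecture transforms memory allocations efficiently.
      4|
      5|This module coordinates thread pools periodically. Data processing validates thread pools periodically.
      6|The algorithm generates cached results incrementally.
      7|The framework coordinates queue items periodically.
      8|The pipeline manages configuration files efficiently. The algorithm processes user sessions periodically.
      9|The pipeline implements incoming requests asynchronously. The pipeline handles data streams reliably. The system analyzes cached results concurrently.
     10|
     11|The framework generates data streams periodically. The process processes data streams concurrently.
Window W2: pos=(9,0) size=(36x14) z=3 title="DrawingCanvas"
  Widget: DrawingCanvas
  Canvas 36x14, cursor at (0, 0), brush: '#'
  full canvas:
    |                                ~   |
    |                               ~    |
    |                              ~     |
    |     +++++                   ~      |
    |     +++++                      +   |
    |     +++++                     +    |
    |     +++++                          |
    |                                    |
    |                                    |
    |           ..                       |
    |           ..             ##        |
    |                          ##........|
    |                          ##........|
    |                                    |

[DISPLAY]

  ┏━━━━━━━━━━━━━━━━━━━━━━━━━━━━━━━
━━┃ DrawingCanvas                 
 S┠───────────────────────────────
──┃+                              
┏━┃                               
┃ ┃                              ~
┠─┃     +++++                   ~ 
┃E┃     +++++                     
┃ ┃     +++++                     
┃T┃     +++++                     
┃ ┃                               
┃T┃                               
┃T┃           ..                  
┗━┗━━━━━━━━━━━━━━━━━━━━━━━━━━━━━━━
━━━━━━━━━━━━━━━━━━━━━━━━━━━━━━━━━━


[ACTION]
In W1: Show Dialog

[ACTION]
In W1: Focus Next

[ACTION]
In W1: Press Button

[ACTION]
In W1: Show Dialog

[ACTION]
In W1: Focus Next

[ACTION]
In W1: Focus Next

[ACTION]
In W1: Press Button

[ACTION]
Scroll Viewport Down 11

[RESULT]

┃T┃     +++++                     
┃ ┃                               
┃T┃                               
┃T┃           ..                  
┗━┗━━━━━━━━━━━━━━━━━━━━━━━━━━━━━━━
━━━━━━━━━━━━━━━━━━━━━━━━━━━━━━━━━━
                                  
                                  
                                  
                                  
                                  
                                  
                                  
                                  
                                  


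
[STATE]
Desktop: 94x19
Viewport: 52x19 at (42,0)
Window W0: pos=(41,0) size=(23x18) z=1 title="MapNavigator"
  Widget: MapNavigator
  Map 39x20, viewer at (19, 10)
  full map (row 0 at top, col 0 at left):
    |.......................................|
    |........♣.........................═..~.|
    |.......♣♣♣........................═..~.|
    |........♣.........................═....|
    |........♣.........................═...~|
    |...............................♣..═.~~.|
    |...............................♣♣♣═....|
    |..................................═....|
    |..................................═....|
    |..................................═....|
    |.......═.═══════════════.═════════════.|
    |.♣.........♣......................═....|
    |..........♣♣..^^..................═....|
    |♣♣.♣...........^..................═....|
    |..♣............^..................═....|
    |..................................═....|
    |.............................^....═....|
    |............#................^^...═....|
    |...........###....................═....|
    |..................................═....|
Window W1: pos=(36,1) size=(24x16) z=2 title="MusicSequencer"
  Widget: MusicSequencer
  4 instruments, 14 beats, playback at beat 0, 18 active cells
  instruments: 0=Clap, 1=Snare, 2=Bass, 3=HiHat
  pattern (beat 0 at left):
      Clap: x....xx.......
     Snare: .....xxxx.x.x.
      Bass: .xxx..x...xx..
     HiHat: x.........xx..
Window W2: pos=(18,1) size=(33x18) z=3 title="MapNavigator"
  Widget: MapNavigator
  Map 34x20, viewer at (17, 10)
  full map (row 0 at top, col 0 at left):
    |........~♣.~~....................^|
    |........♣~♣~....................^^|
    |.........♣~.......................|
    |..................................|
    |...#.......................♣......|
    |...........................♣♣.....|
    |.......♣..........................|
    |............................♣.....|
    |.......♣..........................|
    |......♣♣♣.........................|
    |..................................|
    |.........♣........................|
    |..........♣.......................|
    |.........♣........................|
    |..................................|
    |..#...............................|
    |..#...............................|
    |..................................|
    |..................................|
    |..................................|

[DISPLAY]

━━━━━━━━━━━━━━━━━━━━━┓                              
━━━━━━━━┓━━━━━━━━┓   ┃                              
        ┃r       ┃───┨                              
────────┨────────┨...┃                              
........┃890123  ┃...┃                              
..♣.....┃······  ┃...┃                              
..♣♣....┃█·█·█·  ┃...┃                              
........┃··██··  ┃...┃                              
...♣....┃··██··  ┃...┃                              
........┃        ┃...┃                              
........┃        ┃═══┃                              
........┃        ┃...┃                              
........┃        ┃...┃                              
........┃        ┃...┃                              
........┃        ┃...┃                              
........┃        ┃...┃                              
........┃━━━━━━━━┛..^┃                              
........┃━━━━━━━━━━━━┛                              
━━━━━━━━┛                                           


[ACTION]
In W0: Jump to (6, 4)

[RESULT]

━━━━━━━━━━━━━━━━━━━━━┓                              
━━━━━━━━┓━━━━━━━━┓   ┃                              
        ┃r       ┃───┨                              
────────┨────────┨   ┃                              
........┃890123  ┃   ┃                              
..♣.....┃······  ┃   ┃                              
..♣♣....┃█·█·█·  ┃...┃                              
........┃··██··  ┃...┃                              
...♣....┃··██··  ┃...┃                              
........┃        ┃...┃                              
........┃        ┃...┃                              
........┃        ┃...┃                              
........┃        ┃...┃                              
........┃        ┃...┃                              
........┃        ┃...┃                              
........┃        ┃...┃                              
........┃━━━━━━━━┛═══┃                              
........┃━━━━━━━━━━━━┛                              
━━━━━━━━┛                                           


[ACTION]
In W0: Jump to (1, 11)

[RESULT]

━━━━━━━━━━━━━━━━━━━━━┓                              
━━━━━━━━┓━━━━━━━━┓   ┃                              
        ┃r       ┃───┨                              
────────┨────────┨...┃                              
........┃890123  ┃...┃                              
..♣.....┃······  ┃...┃                              
..♣♣....┃█·█·█·  ┃...┃                              
........┃··██··  ┃...┃                              
...♣....┃··██··  ┃...┃                              
........┃        ┃═══┃                              
........┃        ┃..♣┃                              
........┃        ┃.♣♣┃                              
........┃        ┃...┃                              
........┃        ┃...┃                              
........┃        ┃...┃                              
........┃        ┃...┃                              
........┃━━━━━━━━┛...┃                              
........┃━━━━━━━━━━━━┛                              
━━━━━━━━┛                                           


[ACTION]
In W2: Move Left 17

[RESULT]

━━━━━━━━━━━━━━━━━━━━━┓                              
━━━━━━━━┓━━━━━━━━┓   ┃                              
        ┃r       ┃───┨                              
────────┨────────┨...┃                              
........┃890123  ┃...┃                              
........┃······  ┃...┃                              
........┃█·█·█·  ┃...┃                              
........┃··██··  ┃...┃                              
........┃··██··  ┃...┃                              
........┃        ┃═══┃                              
♣.......┃        ┃..♣┃                              
........┃        ┃.♣♣┃                              
.♣......┃        ┃...┃                              
..♣.....┃        ┃...┃                              
.♣......┃        ┃...┃                              
........┃        ┃...┃                              
........┃━━━━━━━━┛...┃                              
........┃━━━━━━━━━━━━┛                              
━━━━━━━━┛                                           


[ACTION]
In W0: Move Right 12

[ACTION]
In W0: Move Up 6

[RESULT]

━━━━━━━━━━━━━━━━━━━━━┓                              
━━━━━━━━┓━━━━━━━━┓   ┃                              
        ┃r       ┃───┨                              
────────┨────────┨   ┃                              
........┃890123  ┃   ┃                              
........┃······  ┃...┃                              
........┃█·█·█·  ┃...┃                              
........┃··██··  ┃...┃                              
........┃··██··  ┃...┃                              
........┃        ┃...┃                              
♣.......┃        ┃...┃                              
........┃        ┃...┃                              
.♣......┃        ┃...┃                              
..♣.....┃        ┃...┃                              
.♣......┃        ┃...┃                              
........┃        ┃═══┃                              
........┃━━━━━━━━┛...┃                              
........┃━━━━━━━━━━━━┛                              
━━━━━━━━┛                                           


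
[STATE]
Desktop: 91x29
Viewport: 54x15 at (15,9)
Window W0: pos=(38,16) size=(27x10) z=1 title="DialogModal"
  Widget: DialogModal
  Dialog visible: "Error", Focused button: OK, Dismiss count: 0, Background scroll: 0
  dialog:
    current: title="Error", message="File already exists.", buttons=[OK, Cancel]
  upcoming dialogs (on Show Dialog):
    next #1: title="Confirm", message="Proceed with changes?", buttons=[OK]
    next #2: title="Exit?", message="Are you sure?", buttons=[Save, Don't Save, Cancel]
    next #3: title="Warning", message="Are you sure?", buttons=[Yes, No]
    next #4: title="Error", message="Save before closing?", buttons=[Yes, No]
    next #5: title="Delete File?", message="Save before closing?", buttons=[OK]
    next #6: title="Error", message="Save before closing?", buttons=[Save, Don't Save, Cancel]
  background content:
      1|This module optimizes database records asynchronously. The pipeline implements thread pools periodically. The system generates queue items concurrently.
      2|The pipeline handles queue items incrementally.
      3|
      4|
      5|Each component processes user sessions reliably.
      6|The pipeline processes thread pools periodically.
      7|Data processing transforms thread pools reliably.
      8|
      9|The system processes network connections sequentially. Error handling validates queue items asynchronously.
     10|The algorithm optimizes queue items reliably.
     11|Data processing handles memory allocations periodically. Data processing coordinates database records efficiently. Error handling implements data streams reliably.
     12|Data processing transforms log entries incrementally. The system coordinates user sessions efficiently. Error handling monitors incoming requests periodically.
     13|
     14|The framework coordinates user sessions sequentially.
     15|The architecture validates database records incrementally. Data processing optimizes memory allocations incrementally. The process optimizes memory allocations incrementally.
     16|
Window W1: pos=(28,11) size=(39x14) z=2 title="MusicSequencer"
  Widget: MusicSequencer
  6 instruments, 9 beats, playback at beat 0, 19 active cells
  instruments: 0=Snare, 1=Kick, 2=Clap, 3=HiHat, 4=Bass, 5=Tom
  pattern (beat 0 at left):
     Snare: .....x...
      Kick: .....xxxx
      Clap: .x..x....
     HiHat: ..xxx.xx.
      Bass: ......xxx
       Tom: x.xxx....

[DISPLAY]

                                                      
                                                      
             ┏━━━━━━━━━━━━━━━━━━━━━━━━━━━━━━━━━━━━━┓  
             ┃ MusicSequencer                      ┃  
             ┠─────────────────────────────────────┨  
             ┃      ▼12345678                      ┃  
             ┃ Snare·····█···                      ┃  
             ┃  Kick·····████                      ┃  
             ┃  Clap·█··█····                      ┃  
             ┃ HiHat··███·██·                      ┃  
             ┃  Bass······███                      ┃  
             ┃   Tom█·███····                      ┃  
             ┃                                     ┃  
             ┃                                     ┃  
             ┃                                     ┃  


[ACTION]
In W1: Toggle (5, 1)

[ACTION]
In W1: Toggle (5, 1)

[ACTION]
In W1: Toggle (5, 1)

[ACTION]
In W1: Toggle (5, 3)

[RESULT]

                                                      
                                                      
             ┏━━━━━━━━━━━━━━━━━━━━━━━━━━━━━━━━━━━━━┓  
             ┃ MusicSequencer                      ┃  
             ┠─────────────────────────────────────┨  
             ┃      ▼12345678                      ┃  
             ┃ Snare·····█···                      ┃  
             ┃  Kick·····████                      ┃  
             ┃  Clap·█··█····                      ┃  
             ┃ HiHat··███·██·                      ┃  
             ┃  Bass······███                      ┃  
             ┃   Tom███·█····                      ┃  
             ┃                                     ┃  
             ┃                                     ┃  
             ┃                                     ┃  


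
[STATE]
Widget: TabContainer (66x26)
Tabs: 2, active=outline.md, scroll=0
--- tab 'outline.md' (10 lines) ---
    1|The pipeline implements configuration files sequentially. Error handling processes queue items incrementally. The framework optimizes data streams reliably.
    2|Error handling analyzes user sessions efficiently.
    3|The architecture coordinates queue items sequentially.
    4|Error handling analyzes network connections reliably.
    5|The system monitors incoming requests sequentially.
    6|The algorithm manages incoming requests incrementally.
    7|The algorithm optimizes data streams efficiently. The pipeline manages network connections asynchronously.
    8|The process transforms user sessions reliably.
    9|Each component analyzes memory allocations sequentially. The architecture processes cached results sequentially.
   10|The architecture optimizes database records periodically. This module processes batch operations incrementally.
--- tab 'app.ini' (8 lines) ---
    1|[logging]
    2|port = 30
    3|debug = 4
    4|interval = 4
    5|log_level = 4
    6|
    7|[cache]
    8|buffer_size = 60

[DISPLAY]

[outline.md]│ app.ini                                             
──────────────────────────────────────────────────────────────────
The pipeline implements configuration files sequentially. Error ha
Error handling analyzes user sessions efficiently.                
The architecture coordinates queue items sequentially.            
Error handling analyzes network connections reliably.             
The system monitors incoming requests sequentially.               
The algorithm manages incoming requests incrementally.            
The algorithm optimizes data streams efficiently. The pipeline man
The process transforms user sessions reliably.                    
Each component analyzes memory allocations sequentially. The archi
The architecture optimizes database records periodically. This mod
                                                                  
                                                                  
                                                                  
                                                                  
                                                                  
                                                                  
                                                                  
                                                                  
                                                                  
                                                                  
                                                                  
                                                                  
                                                                  
                                                                  


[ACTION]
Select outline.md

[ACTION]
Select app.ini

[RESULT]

 outline.md │[app.ini]                                            
──────────────────────────────────────────────────────────────────
[logging]                                                         
port = 30                                                         
debug = 4                                                         
interval = 4                                                      
log_level = 4                                                     
                                                                  
[cache]                                                           
buffer_size = 60                                                  
                                                                  
                                                                  
                                                                  
                                                                  
                                                                  
                                                                  
                                                                  
                                                                  
                                                                  
                                                                  
                                                                  
                                                                  
                                                                  
                                                                  
                                                                  
                                                                  


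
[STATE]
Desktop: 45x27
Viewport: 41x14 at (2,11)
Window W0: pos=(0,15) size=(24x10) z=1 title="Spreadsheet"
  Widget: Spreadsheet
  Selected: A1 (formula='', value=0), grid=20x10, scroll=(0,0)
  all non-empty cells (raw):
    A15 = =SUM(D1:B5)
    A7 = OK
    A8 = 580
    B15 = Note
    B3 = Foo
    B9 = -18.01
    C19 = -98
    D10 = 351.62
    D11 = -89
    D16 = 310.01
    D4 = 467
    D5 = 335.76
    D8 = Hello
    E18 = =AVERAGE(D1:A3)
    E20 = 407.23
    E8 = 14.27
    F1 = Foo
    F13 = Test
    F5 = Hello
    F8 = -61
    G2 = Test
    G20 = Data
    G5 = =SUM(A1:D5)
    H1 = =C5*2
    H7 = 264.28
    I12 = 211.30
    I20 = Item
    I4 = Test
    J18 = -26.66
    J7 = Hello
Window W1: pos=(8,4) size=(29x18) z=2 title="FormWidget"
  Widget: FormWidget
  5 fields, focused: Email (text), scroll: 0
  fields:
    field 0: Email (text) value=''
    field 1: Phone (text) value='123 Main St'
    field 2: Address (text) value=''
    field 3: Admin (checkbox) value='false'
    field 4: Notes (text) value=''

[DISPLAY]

      ┃  Notes:      [           ]┃      
      ┃                           ┃      
      ┃                           ┃      
      ┃                           ┃      
━━━━━━┃                           ┃      
Spread┃                           ┃      
──────┃                           ┃      
1:    ┃                           ┃      
      ┃                           ┃      
------┃                           ┃      
 1    ┗━━━━━━━━━━━━━━━━━━━━━━━━━━━┛      
 2        0       0  ┃                   
 3        0Foo       ┃                   
━━━━━━━━━━━━━━━━━━━━━┛                   


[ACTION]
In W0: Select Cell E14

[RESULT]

      ┃  Notes:      [           ]┃      
      ┃                           ┃      
      ┃                           ┃      
      ┃                           ┃      
━━━━━━┃                           ┃      
Spread┃                           ┃      
──────┃                           ┃      
14:   ┃                           ┃      
      ┃                           ┃      
------┃                           ┃      
 1    ┗━━━━━━━━━━━━━━━━━━━━━━━━━━━┛      
 2        0       0  ┃                   
 3        0Foo       ┃                   
━━━━━━━━━━━━━━━━━━━━━┛                   


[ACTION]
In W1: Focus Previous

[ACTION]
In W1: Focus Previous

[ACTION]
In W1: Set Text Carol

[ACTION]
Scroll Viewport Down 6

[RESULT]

      ┃                           ┃      
      ┃                           ┃      
━━━━━━┃                           ┃      
Spread┃                           ┃      
──────┃                           ┃      
14:   ┃                           ┃      
      ┃                           ┃      
------┃                           ┃      
 1    ┗━━━━━━━━━━━━━━━━━━━━━━━━━━━┛      
 2        0       0  ┃                   
 3        0Foo       ┃                   
━━━━━━━━━━━━━━━━━━━━━┛                   
                                         
                                         
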